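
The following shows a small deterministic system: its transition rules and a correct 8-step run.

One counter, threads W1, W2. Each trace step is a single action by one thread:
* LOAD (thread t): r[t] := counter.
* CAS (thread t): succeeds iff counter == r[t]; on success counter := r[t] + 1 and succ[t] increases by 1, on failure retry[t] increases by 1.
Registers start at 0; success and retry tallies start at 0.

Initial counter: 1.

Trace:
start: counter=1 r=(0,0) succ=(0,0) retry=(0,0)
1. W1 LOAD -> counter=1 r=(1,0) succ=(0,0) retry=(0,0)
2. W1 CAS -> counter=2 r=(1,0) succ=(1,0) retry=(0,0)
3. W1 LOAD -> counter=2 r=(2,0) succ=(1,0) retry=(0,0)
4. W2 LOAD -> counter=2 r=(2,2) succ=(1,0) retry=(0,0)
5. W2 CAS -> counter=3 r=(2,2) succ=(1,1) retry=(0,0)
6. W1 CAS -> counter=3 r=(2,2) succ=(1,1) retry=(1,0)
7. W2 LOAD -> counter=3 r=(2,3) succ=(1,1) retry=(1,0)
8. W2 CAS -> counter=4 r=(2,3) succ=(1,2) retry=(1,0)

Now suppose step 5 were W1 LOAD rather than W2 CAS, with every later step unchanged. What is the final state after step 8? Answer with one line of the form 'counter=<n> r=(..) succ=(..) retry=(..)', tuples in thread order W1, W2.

counter=4 r=(2,3) succ=(2,1) retry=(0,0)

(re-executing from step 5 with the substitution; state before step 5: counter=2 r=(2,2) succ=(1,0) retry=(0,0))
5. W1 LOAD -> counter=2 r=(2,2) succ=(1,0) retry=(0,0)
6. W1 CAS -> counter=3 r=(2,2) succ=(2,0) retry=(0,0)
7. W2 LOAD -> counter=3 r=(2,3) succ=(2,0) retry=(0,0)
8. W2 CAS -> counter=4 r=(2,3) succ=(2,1) retry=(0,0)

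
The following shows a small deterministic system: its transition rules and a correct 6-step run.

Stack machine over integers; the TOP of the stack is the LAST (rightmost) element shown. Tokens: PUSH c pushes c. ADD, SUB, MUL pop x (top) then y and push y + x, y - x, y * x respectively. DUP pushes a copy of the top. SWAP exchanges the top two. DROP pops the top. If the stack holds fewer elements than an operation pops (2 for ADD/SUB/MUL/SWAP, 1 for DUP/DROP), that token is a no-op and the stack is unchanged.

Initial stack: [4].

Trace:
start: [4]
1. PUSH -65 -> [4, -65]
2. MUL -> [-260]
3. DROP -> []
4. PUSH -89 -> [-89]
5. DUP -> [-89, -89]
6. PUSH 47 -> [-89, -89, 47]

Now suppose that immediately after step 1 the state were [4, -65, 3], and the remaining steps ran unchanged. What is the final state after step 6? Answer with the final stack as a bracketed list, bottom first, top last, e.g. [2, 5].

state after step 1 := [4, -65, 3]
2. MUL -> [4, -195]
3. DROP -> [4]
4. PUSH -89 -> [4, -89]
5. DUP -> [4, -89, -89]
6. PUSH 47 -> [4, -89, -89, 47]

[4, -89, -89, 47]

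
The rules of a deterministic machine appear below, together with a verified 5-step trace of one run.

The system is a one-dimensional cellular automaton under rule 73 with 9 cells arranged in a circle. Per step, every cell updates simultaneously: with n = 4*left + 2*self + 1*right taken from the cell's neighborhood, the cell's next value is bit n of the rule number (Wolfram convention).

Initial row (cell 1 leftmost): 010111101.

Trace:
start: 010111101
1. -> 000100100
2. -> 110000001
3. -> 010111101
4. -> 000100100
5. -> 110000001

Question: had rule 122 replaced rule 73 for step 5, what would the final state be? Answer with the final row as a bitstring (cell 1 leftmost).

(re-executing step 5 under rule 122; state before step 5: 000100100)
5. -> 001011010

001011010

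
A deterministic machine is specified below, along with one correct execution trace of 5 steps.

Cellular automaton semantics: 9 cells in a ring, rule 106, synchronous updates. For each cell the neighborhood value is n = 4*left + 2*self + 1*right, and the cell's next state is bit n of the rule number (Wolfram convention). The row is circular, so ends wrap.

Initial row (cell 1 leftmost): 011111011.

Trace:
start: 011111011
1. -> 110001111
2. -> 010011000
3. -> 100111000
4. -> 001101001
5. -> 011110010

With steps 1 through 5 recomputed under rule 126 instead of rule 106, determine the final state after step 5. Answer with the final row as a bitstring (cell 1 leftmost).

110001100

(re-executing steps 1..5 under rule 126; state before step 1: 011111011)
1. -> 110001111
2. -> 011011000
3. -> 111111100
4. -> 100000111
5. -> 110001100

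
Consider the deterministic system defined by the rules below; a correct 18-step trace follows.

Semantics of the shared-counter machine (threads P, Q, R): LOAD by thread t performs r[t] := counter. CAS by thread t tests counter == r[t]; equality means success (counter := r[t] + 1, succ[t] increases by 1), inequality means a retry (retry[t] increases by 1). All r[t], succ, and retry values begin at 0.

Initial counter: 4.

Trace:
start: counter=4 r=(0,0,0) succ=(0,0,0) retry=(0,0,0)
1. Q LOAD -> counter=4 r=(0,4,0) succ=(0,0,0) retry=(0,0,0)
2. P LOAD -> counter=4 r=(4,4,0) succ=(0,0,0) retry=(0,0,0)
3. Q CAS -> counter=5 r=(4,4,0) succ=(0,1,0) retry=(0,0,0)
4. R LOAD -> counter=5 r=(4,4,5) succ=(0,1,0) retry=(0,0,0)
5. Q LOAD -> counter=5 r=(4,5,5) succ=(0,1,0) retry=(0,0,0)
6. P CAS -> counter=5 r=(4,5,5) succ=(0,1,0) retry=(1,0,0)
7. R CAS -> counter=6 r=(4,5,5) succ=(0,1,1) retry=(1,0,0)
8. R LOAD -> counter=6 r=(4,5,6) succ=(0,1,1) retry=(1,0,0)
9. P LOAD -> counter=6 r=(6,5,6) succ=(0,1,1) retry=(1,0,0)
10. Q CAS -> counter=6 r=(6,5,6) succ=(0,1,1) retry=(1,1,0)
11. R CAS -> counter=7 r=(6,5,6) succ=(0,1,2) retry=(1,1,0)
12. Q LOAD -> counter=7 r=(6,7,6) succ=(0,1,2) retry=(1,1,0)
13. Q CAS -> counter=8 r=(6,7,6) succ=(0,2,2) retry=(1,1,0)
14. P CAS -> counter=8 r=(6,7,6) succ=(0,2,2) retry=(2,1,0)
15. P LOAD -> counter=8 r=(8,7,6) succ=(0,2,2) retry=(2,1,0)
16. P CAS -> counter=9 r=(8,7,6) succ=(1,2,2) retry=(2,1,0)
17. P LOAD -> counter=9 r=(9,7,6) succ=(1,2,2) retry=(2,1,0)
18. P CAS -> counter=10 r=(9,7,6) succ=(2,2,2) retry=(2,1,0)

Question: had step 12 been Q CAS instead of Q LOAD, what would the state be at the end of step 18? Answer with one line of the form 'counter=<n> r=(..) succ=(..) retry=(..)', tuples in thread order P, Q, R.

counter=9 r=(8,5,6) succ=(2,1,2) retry=(2,3,0)

(re-executing from step 12 with the substitution; state before step 12: counter=7 r=(6,5,6) succ=(0,1,2) retry=(1,1,0))
12. Q CAS -> counter=7 r=(6,5,6) succ=(0,1,2) retry=(1,2,0)
13. Q CAS -> counter=7 r=(6,5,6) succ=(0,1,2) retry=(1,3,0)
14. P CAS -> counter=7 r=(6,5,6) succ=(0,1,2) retry=(2,3,0)
15. P LOAD -> counter=7 r=(7,5,6) succ=(0,1,2) retry=(2,3,0)
16. P CAS -> counter=8 r=(7,5,6) succ=(1,1,2) retry=(2,3,0)
17. P LOAD -> counter=8 r=(8,5,6) succ=(1,1,2) retry=(2,3,0)
18. P CAS -> counter=9 r=(8,5,6) succ=(2,1,2) retry=(2,3,0)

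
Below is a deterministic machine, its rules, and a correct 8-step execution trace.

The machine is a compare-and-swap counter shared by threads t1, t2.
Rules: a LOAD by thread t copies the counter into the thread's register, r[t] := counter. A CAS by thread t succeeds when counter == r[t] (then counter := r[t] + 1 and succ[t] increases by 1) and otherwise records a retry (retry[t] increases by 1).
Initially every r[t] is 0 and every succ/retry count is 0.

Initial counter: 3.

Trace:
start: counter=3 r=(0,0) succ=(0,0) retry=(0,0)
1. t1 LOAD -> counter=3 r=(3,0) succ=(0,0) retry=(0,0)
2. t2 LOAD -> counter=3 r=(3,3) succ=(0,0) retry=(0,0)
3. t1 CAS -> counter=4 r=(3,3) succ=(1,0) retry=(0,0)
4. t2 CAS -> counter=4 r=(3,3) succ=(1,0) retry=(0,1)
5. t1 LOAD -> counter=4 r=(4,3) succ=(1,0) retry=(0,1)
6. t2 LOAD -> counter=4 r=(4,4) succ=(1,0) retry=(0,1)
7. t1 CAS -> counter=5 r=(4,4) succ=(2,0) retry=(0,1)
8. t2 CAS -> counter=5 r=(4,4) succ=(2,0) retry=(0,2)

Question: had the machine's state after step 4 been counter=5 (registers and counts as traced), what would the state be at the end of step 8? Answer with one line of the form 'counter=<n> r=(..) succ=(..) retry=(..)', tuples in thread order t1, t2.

counter=6 r=(5,5) succ=(2,0) retry=(0,2)

state after step 4 := counter=5 r=(3,3) succ=(1,0) retry=(0,1)
5. t1 LOAD -> counter=5 r=(5,3) succ=(1,0) retry=(0,1)
6. t2 LOAD -> counter=5 r=(5,5) succ=(1,0) retry=(0,1)
7. t1 CAS -> counter=6 r=(5,5) succ=(2,0) retry=(0,1)
8. t2 CAS -> counter=6 r=(5,5) succ=(2,0) retry=(0,2)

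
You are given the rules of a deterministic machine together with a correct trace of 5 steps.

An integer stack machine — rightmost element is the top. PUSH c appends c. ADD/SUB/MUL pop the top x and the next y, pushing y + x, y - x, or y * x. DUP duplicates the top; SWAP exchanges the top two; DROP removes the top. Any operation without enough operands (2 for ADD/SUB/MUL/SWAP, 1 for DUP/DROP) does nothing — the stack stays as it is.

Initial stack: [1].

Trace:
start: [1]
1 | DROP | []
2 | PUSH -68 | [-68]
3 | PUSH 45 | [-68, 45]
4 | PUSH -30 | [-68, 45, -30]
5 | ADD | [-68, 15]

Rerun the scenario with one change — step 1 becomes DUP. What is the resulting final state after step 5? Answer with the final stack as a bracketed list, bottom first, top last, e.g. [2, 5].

[1, 1, -68, 15]

(re-executing from step 1 with the substitution; state before step 1: [1])
1 | DUP | [1, 1]
2 | PUSH -68 | [1, 1, -68]
3 | PUSH 45 | [1, 1, -68, 45]
4 | PUSH -30 | [1, 1, -68, 45, -30]
5 | ADD | [1, 1, -68, 15]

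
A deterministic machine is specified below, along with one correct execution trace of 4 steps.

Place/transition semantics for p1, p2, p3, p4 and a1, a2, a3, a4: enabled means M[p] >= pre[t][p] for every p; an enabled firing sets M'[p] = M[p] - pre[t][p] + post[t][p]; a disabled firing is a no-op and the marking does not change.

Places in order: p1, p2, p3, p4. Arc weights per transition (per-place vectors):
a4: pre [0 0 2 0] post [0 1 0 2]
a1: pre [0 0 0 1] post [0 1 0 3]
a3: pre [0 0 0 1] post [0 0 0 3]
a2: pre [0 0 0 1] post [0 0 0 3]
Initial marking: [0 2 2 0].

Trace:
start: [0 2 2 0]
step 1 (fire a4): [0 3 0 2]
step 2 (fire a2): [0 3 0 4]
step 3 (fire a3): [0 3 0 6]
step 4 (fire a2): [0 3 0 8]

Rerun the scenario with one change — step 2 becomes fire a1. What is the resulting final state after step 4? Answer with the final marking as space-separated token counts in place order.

(re-executing from step 2 with the substitution; state before step 2: [0 3 0 2])
step 2 (fire a1): [0 4 0 4]
step 3 (fire a3): [0 4 0 6]
step 4 (fire a2): [0 4 0 8]

0 4 0 8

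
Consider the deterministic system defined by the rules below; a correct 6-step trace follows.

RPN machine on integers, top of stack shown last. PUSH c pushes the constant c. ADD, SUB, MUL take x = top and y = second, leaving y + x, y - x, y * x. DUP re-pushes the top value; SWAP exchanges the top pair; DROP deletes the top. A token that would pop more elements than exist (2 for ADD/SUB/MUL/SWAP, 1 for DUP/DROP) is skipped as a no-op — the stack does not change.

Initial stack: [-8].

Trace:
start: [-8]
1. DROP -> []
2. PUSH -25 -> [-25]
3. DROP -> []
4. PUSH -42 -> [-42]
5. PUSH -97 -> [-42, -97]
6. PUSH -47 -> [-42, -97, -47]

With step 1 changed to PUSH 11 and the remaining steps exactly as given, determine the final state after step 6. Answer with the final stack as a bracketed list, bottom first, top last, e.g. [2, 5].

(re-executing from step 1 with the substitution; state before step 1: [-8])
1. PUSH 11 -> [-8, 11]
2. PUSH -25 -> [-8, 11, -25]
3. DROP -> [-8, 11]
4. PUSH -42 -> [-8, 11, -42]
5. PUSH -97 -> [-8, 11, -42, -97]
6. PUSH -47 -> [-8, 11, -42, -97, -47]

[-8, 11, -42, -97, -47]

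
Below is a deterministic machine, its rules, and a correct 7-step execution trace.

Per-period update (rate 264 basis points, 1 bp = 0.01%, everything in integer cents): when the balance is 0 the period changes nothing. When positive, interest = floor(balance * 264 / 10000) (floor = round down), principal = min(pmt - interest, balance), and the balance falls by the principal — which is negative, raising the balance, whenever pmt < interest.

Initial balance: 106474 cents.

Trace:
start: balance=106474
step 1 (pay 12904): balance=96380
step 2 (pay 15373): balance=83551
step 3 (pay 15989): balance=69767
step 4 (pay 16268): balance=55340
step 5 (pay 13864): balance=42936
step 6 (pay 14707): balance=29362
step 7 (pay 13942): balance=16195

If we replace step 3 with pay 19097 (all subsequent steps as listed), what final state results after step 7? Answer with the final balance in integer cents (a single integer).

(re-executing from step 3 with the substitution; state before step 3: balance=83551)
step 3 (pay 19097): balance=66659
step 4 (pay 16268): balance=52150
step 5 (pay 13864): balance=39662
step 6 (pay 14707): balance=26002
step 7 (pay 13942): balance=12746

12746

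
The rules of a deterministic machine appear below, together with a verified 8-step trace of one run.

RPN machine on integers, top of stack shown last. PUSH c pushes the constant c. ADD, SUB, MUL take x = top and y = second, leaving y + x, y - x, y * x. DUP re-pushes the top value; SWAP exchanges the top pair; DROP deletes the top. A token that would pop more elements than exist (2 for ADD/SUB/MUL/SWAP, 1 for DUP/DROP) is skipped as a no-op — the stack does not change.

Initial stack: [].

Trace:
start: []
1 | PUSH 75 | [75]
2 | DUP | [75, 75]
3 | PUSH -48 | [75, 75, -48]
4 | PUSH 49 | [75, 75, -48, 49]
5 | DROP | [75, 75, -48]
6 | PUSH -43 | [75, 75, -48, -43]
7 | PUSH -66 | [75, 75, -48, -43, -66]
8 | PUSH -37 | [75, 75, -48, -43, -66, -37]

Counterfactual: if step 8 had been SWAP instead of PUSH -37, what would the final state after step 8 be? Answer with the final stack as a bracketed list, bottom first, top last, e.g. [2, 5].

(re-executing from step 8 with the substitution; state before step 8: [75, 75, -48, -43, -66])
8 | SWAP | [75, 75, -48, -66, -43]

[75, 75, -48, -66, -43]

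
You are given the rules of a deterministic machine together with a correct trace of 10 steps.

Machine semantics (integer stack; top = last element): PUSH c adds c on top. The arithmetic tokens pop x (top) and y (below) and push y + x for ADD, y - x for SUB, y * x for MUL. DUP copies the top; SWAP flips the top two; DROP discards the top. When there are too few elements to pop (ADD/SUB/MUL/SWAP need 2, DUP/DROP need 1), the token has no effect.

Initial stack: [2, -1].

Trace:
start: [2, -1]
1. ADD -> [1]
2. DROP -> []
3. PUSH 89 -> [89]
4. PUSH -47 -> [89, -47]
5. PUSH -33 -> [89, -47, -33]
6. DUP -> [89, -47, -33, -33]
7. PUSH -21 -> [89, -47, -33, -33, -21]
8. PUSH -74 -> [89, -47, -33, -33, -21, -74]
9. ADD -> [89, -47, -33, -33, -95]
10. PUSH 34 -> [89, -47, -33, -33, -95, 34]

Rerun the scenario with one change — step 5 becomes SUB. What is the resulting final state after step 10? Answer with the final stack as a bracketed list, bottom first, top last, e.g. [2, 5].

[136, 136, -95, 34]

(re-executing from step 5 with the substitution; state before step 5: [89, -47])
5. SUB -> [136]
6. DUP -> [136, 136]
7. PUSH -21 -> [136, 136, -21]
8. PUSH -74 -> [136, 136, -21, -74]
9. ADD -> [136, 136, -95]
10. PUSH 34 -> [136, 136, -95, 34]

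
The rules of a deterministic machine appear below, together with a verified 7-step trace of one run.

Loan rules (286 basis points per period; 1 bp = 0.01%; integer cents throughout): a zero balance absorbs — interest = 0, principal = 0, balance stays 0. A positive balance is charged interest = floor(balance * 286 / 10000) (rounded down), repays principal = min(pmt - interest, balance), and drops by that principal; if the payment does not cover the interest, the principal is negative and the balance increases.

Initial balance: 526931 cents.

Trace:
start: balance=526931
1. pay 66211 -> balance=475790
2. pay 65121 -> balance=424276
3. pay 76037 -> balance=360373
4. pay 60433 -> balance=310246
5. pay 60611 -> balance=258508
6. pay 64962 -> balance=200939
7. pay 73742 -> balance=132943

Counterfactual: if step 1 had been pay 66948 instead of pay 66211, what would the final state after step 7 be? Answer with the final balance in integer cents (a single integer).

132070

(re-executing from step 1 with the substitution; state before step 1: balance=526931)
1. pay 66948 -> balance=475053
2. pay 65121 -> balance=423518
3. pay 76037 -> balance=359593
4. pay 60433 -> balance=309444
5. pay 60611 -> balance=257683
6. pay 64962 -> balance=200090
7. pay 73742 -> balance=132070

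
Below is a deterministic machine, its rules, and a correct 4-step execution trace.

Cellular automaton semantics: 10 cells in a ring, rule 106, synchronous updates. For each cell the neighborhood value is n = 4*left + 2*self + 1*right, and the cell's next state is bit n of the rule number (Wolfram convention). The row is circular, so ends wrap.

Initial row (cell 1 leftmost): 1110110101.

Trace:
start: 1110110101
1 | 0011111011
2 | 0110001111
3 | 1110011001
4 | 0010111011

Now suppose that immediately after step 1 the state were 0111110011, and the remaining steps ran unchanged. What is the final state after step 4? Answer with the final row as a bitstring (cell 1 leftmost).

1001011100

state after step 1 := 0111110011
2 | 1100010111
3 | 0100101100
4 | 1001011100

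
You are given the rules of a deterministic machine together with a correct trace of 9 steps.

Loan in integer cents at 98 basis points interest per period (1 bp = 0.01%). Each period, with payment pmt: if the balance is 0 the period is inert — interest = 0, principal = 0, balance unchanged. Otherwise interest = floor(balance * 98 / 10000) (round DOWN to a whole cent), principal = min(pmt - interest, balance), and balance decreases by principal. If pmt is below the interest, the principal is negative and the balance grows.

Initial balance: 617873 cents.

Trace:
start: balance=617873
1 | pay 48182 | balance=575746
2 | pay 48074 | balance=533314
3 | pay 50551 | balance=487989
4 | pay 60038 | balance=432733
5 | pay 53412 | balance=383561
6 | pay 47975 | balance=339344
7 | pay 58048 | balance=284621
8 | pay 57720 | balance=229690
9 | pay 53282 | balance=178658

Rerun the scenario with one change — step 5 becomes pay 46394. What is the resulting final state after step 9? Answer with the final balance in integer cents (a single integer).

185956

(re-executing from step 5 with the substitution; state before step 5: balance=432733)
5 | pay 46394 | balance=390579
6 | pay 47975 | balance=346431
7 | pay 58048 | balance=291778
8 | pay 57720 | balance=236917
9 | pay 53282 | balance=185956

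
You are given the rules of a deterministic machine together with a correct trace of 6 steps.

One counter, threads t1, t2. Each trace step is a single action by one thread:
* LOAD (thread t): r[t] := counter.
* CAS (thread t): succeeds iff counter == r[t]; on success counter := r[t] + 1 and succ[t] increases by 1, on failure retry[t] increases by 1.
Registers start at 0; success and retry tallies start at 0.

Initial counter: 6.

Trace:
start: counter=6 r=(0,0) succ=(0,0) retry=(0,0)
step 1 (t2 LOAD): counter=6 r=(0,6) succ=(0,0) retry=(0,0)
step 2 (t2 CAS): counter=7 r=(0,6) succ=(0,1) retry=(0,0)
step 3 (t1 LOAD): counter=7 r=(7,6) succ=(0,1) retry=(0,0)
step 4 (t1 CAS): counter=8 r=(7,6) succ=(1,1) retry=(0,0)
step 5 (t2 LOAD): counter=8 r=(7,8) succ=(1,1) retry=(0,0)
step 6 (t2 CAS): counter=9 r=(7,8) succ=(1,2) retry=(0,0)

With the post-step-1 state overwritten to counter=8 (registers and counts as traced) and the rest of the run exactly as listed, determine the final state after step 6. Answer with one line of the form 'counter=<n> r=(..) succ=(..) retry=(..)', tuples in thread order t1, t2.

state after step 1 := counter=8 r=(0,6) succ=(0,0) retry=(0,0)
step 2 (t2 CAS): counter=8 r=(0,6) succ=(0,0) retry=(0,1)
step 3 (t1 LOAD): counter=8 r=(8,6) succ=(0,0) retry=(0,1)
step 4 (t1 CAS): counter=9 r=(8,6) succ=(1,0) retry=(0,1)
step 5 (t2 LOAD): counter=9 r=(8,9) succ=(1,0) retry=(0,1)
step 6 (t2 CAS): counter=10 r=(8,9) succ=(1,1) retry=(0,1)

counter=10 r=(8,9) succ=(1,1) retry=(0,1)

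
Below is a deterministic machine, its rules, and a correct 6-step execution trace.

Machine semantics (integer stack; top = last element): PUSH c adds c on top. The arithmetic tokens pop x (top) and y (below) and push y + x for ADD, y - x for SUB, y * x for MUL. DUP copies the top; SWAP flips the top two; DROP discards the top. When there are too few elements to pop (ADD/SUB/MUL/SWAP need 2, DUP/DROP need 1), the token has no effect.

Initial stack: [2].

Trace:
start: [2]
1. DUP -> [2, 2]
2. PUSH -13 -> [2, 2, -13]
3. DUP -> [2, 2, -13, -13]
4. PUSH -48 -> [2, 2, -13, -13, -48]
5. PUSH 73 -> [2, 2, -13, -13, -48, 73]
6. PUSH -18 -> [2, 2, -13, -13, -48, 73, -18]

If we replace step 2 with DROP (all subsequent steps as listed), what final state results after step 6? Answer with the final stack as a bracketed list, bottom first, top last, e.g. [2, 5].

(re-executing from step 2 with the substitution; state before step 2: [2, 2])
2. DROP -> [2]
3. DUP -> [2, 2]
4. PUSH -48 -> [2, 2, -48]
5. PUSH 73 -> [2, 2, -48, 73]
6. PUSH -18 -> [2, 2, -48, 73, -18]

[2, 2, -48, 73, -18]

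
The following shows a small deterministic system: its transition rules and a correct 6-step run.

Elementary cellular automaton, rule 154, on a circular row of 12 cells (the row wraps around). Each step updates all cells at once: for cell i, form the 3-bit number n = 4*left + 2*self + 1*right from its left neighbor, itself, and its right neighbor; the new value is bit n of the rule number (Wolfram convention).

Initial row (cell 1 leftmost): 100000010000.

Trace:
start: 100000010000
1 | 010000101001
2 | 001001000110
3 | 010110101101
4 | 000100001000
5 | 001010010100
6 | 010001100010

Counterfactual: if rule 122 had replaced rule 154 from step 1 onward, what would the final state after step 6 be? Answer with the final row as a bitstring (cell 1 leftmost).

(re-executing steps 1..6 under rule 122; state before step 1: 100000010000)
1 | 010000101001
2 | 101001010110
3 | 010110101111
4 | 101111011001
5 | 111001111111
6 | 001111000000

001111000000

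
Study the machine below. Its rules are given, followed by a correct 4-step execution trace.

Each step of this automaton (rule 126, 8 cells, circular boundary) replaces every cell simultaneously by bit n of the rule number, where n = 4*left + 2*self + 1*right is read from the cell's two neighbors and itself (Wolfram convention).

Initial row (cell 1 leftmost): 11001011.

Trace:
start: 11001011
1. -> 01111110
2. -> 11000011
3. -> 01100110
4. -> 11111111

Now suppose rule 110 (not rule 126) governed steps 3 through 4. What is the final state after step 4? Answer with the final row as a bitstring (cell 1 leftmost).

(re-executing steps 3..4 under rule 110; state before step 3: 11000011)
3. -> 01000110
4. -> 11001110

11001110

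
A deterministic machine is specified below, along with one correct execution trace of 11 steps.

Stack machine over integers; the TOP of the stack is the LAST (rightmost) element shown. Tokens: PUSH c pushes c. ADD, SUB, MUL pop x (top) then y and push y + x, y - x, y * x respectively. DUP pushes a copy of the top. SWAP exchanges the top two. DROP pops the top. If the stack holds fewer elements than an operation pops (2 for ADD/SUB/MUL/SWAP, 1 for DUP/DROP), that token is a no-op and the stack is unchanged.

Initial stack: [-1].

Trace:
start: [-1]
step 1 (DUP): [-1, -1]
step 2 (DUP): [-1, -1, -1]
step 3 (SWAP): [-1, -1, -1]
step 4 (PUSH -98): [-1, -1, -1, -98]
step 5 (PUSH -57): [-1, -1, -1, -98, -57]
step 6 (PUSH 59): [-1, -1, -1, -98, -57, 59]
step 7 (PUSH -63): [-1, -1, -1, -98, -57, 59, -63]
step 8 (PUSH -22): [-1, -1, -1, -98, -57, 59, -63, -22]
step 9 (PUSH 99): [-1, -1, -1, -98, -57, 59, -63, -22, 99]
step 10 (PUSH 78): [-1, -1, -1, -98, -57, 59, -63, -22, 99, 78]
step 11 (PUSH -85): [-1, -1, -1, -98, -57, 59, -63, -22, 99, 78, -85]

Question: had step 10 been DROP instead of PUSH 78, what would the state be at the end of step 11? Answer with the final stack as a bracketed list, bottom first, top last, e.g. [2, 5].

(re-executing from step 10 with the substitution; state before step 10: [-1, -1, -1, -98, -57, 59, -63, -22, 99])
step 10 (DROP): [-1, -1, -1, -98, -57, 59, -63, -22]
step 11 (PUSH -85): [-1, -1, -1, -98, -57, 59, -63, -22, -85]

[-1, -1, -1, -98, -57, 59, -63, -22, -85]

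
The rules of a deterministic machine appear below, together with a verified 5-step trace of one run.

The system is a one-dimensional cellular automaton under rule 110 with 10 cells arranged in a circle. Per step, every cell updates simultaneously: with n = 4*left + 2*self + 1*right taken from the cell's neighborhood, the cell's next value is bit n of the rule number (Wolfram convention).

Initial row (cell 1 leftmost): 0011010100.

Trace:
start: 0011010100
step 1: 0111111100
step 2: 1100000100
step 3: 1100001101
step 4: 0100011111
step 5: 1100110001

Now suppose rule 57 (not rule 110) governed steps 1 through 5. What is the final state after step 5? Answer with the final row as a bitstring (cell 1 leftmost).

0100110101

(re-executing steps 1..5 under rule 57; state before step 1: 0011010100)
step 1: 1010101011
step 2: 0101010110
step 3: 0010101101
step 4: 1001011010
step 5: 0100110101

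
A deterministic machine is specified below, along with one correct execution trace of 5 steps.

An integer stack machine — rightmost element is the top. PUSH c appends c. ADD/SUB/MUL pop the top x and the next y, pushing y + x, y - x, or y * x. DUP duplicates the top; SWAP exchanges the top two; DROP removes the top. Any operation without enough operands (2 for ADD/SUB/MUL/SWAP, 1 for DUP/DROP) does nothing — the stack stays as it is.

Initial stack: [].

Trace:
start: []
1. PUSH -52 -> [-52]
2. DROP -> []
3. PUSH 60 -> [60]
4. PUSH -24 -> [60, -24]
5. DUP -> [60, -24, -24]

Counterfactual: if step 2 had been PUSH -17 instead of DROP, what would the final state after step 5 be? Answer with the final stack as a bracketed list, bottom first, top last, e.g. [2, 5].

(re-executing from step 2 with the substitution; state before step 2: [-52])
2. PUSH -17 -> [-52, -17]
3. PUSH 60 -> [-52, -17, 60]
4. PUSH -24 -> [-52, -17, 60, -24]
5. DUP -> [-52, -17, 60, -24, -24]

[-52, -17, 60, -24, -24]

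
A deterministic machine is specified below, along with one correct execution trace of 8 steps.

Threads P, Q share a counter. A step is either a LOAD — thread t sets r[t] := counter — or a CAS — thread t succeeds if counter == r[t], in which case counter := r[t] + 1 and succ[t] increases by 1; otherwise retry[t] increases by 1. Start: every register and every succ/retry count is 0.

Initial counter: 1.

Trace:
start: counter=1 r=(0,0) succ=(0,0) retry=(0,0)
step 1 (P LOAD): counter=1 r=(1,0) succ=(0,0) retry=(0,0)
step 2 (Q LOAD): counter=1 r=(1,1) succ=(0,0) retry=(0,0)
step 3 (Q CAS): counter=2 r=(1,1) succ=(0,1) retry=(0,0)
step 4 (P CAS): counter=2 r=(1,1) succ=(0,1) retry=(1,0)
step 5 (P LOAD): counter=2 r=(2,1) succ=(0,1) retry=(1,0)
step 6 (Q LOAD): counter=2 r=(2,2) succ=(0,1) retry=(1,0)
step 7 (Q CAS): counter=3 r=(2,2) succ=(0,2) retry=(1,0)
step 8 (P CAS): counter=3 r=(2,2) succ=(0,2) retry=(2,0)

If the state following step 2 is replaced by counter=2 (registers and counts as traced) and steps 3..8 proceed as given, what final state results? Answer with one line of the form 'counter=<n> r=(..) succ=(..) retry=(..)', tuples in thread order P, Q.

state after step 2 := counter=2 r=(1,1) succ=(0,0) retry=(0,0)
step 3 (Q CAS): counter=2 r=(1,1) succ=(0,0) retry=(0,1)
step 4 (P CAS): counter=2 r=(1,1) succ=(0,0) retry=(1,1)
step 5 (P LOAD): counter=2 r=(2,1) succ=(0,0) retry=(1,1)
step 6 (Q LOAD): counter=2 r=(2,2) succ=(0,0) retry=(1,1)
step 7 (Q CAS): counter=3 r=(2,2) succ=(0,1) retry=(1,1)
step 8 (P CAS): counter=3 r=(2,2) succ=(0,1) retry=(2,1)

counter=3 r=(2,2) succ=(0,1) retry=(2,1)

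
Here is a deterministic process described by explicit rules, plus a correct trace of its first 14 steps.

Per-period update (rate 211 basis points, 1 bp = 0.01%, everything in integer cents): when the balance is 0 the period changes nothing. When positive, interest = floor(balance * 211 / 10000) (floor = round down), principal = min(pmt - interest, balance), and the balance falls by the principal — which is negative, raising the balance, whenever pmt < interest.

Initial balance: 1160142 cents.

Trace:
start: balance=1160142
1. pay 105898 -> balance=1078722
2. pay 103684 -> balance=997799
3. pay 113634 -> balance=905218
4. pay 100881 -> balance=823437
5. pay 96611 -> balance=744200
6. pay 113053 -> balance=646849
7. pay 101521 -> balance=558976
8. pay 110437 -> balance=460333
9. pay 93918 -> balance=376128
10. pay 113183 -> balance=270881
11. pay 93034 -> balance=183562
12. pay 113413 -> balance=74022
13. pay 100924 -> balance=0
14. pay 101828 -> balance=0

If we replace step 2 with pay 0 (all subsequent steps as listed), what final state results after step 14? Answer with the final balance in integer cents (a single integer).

5502

(re-executing from step 2 with the substitution; state before step 2: balance=1078722)
2. pay 0 -> balance=1101483
3. pay 113634 -> balance=1011090
4. pay 100881 -> balance=931542
5. pay 96611 -> balance=854586
6. pay 113053 -> balance=759564
7. pay 101521 -> balance=674069
8. pay 110437 -> balance=577854
9. pay 93918 -> balance=496128
10. pay 113183 -> balance=393413
11. pay 93034 -> balance=308680
12. pay 113413 -> balance=201780
13. pay 100924 -> balance=105113
14. pay 101828 -> balance=5502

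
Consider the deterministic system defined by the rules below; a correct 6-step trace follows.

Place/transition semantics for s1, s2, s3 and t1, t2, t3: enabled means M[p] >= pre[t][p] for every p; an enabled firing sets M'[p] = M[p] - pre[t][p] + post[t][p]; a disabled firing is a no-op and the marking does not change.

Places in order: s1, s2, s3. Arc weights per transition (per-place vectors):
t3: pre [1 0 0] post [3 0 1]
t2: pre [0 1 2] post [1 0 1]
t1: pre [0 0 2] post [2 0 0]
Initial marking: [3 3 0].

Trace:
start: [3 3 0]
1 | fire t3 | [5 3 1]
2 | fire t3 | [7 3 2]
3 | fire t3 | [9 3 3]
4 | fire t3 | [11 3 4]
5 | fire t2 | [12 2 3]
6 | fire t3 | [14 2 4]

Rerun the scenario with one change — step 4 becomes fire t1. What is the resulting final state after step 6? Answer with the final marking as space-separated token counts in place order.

(re-executing from step 4 with the substitution; state before step 4: [9 3 3])
4 | fire t1 | [11 3 1]
5 | fire t2 | [11 3 1]
6 | fire t3 | [13 3 2]

13 3 2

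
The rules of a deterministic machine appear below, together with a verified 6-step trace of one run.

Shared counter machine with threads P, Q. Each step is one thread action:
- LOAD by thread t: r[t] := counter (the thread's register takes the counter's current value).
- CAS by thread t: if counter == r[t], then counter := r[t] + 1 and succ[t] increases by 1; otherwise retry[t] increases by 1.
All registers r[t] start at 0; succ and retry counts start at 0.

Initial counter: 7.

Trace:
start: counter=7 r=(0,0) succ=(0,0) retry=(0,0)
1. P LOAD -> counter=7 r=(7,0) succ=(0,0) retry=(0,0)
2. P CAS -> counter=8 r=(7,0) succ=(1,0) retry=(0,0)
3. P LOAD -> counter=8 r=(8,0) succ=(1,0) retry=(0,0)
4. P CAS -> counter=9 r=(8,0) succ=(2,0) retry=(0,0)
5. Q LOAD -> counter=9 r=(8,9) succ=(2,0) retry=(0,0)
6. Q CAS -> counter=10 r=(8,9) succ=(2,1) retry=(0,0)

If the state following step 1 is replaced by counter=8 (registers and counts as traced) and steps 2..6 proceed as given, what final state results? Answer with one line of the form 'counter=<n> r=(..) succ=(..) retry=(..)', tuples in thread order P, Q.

counter=10 r=(8,9) succ=(1,1) retry=(1,0)

state after step 1 := counter=8 r=(7,0) succ=(0,0) retry=(0,0)
2. P CAS -> counter=8 r=(7,0) succ=(0,0) retry=(1,0)
3. P LOAD -> counter=8 r=(8,0) succ=(0,0) retry=(1,0)
4. P CAS -> counter=9 r=(8,0) succ=(1,0) retry=(1,0)
5. Q LOAD -> counter=9 r=(8,9) succ=(1,0) retry=(1,0)
6. Q CAS -> counter=10 r=(8,9) succ=(1,1) retry=(1,0)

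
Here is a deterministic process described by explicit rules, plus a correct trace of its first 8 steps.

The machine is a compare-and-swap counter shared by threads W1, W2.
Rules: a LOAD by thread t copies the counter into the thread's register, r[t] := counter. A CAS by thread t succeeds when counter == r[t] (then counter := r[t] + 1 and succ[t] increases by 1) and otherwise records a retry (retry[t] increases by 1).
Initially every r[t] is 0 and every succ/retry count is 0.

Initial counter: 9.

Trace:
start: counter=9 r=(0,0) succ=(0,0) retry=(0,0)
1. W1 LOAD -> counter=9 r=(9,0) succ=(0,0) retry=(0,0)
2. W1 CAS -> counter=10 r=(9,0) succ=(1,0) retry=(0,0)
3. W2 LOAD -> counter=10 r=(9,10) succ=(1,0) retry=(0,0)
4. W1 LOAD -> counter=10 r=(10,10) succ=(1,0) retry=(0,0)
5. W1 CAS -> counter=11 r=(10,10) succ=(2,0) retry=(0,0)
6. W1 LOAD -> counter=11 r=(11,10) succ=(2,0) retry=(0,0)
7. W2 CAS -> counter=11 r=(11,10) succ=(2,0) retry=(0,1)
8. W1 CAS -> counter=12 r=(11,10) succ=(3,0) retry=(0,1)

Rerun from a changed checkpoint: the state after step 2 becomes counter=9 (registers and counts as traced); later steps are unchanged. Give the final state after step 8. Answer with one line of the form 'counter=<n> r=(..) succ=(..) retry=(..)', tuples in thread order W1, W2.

state after step 2 := counter=9 r=(9,0) succ=(1,0) retry=(0,0)
3. W2 LOAD -> counter=9 r=(9,9) succ=(1,0) retry=(0,0)
4. W1 LOAD -> counter=9 r=(9,9) succ=(1,0) retry=(0,0)
5. W1 CAS -> counter=10 r=(9,9) succ=(2,0) retry=(0,0)
6. W1 LOAD -> counter=10 r=(10,9) succ=(2,0) retry=(0,0)
7. W2 CAS -> counter=10 r=(10,9) succ=(2,0) retry=(0,1)
8. W1 CAS -> counter=11 r=(10,9) succ=(3,0) retry=(0,1)

counter=11 r=(10,9) succ=(3,0) retry=(0,1)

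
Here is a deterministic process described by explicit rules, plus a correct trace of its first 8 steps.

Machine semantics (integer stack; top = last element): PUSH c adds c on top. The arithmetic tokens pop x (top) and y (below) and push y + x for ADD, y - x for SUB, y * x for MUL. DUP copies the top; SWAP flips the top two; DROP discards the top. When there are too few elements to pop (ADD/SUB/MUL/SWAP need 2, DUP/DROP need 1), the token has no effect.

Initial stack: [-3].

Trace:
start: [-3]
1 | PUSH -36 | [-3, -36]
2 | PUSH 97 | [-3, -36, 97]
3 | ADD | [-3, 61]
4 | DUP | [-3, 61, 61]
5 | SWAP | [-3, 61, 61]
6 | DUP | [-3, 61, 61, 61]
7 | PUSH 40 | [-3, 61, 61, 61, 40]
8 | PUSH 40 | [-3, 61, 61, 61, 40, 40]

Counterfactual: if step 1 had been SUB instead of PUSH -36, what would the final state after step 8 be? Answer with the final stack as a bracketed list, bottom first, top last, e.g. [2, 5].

(re-executing from step 1 with the substitution; state before step 1: [-3])
1 | SUB | [-3]
2 | PUSH 97 | [-3, 97]
3 | ADD | [94]
4 | DUP | [94, 94]
5 | SWAP | [94, 94]
6 | DUP | [94, 94, 94]
7 | PUSH 40 | [94, 94, 94, 40]
8 | PUSH 40 | [94, 94, 94, 40, 40]

[94, 94, 94, 40, 40]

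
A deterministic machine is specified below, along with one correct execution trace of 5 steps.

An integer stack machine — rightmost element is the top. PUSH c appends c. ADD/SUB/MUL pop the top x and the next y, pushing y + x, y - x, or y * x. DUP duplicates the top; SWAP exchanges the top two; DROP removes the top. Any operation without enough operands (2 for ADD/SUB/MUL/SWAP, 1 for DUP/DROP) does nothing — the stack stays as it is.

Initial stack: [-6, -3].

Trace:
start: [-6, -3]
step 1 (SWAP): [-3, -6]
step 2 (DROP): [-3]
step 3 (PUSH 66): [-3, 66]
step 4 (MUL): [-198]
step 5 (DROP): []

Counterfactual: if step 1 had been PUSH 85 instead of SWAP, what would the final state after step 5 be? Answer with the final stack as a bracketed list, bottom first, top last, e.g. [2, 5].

[-6]

(re-executing from step 1 with the substitution; state before step 1: [-6, -3])
step 1 (PUSH 85): [-6, -3, 85]
step 2 (DROP): [-6, -3]
step 3 (PUSH 66): [-6, -3, 66]
step 4 (MUL): [-6, -198]
step 5 (DROP): [-6]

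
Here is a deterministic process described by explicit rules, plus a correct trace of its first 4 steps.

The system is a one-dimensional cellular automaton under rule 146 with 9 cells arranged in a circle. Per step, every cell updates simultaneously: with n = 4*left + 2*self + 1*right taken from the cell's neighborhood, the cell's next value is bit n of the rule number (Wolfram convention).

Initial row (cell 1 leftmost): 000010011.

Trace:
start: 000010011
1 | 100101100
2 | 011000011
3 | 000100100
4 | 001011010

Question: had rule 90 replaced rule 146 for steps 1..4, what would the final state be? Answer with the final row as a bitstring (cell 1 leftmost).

101010001

(re-executing steps 1..4 under rule 90; state before step 1: 000010011)
1 | 100101111
2 | 111001000
3 | 101110101
4 | 101010001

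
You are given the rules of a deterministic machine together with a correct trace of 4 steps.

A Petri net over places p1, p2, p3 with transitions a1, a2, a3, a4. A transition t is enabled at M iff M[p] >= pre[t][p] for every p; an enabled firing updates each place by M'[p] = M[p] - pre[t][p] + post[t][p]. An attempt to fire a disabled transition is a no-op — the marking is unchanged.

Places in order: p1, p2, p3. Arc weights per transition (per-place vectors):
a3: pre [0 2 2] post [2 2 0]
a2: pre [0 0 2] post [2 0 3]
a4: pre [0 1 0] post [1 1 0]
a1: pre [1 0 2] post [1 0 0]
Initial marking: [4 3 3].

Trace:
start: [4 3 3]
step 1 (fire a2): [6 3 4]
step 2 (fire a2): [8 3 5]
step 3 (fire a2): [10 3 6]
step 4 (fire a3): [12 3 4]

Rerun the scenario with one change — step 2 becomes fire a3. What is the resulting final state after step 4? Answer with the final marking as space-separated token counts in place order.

(re-executing from step 2 with the substitution; state before step 2: [6 3 4])
step 2 (fire a3): [8 3 2]
step 3 (fire a2): [10 3 3]
step 4 (fire a3): [12 3 1]

12 3 1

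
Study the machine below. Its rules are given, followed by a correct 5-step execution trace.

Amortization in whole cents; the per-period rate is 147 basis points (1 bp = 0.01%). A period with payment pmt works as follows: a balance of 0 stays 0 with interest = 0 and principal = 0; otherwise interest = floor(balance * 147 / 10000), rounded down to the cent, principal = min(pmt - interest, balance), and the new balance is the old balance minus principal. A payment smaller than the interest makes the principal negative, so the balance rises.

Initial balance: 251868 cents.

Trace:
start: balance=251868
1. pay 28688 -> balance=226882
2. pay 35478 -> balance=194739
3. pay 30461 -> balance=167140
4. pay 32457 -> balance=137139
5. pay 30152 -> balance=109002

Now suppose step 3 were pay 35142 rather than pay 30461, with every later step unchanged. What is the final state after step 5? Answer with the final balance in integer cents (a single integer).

104184

(re-executing from step 3 with the substitution; state before step 3: balance=194739)
3. pay 35142 -> balance=162459
4. pay 32457 -> balance=132390
5. pay 30152 -> balance=104184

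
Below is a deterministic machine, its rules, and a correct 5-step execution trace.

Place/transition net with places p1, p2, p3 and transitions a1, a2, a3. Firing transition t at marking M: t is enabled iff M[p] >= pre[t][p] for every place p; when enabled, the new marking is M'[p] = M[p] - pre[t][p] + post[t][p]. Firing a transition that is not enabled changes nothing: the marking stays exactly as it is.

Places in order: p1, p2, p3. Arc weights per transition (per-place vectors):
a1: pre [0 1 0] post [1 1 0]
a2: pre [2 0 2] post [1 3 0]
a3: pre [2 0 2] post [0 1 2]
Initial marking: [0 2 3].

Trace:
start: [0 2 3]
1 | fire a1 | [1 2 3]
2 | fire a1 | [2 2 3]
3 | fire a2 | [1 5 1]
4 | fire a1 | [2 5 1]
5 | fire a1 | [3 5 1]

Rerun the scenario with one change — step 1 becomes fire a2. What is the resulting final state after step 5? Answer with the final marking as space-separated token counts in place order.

3 2 3

(re-executing from step 1 with the substitution; state before step 1: [0 2 3])
1 | fire a2 | [0 2 3]
2 | fire a1 | [1 2 3]
3 | fire a2 | [1 2 3]
4 | fire a1 | [2 2 3]
5 | fire a1 | [3 2 3]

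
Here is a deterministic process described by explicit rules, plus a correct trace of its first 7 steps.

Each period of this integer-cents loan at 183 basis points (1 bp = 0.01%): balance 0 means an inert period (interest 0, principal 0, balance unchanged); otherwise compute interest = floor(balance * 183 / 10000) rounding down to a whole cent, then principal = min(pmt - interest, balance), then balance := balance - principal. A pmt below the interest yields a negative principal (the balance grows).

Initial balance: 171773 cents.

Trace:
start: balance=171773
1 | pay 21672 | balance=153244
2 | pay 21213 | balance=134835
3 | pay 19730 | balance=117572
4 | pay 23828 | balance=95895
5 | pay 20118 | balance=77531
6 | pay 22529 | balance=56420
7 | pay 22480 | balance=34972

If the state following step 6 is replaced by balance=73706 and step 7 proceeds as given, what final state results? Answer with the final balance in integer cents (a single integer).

state after step 6 := balance=73706
7 | pay 22480 | balance=52574

52574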